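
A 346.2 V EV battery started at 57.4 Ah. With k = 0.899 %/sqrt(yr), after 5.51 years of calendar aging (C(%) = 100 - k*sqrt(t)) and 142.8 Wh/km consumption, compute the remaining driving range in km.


Step 1: capacity retention = 100 - 0.899 * sqrt(5.51) = 100 - 0.899 * 2.3473 = 97.89%
Step 2: C_now = 57.4 * 97.89/100 = 56.189 Ah
Step 3: E_pack = V * C_now = 346.2 * 56.189 = 19453 Wh
Step 4: range = E_pack / consumption = 19453 / 142.8 = 136.2 km

136.2 km


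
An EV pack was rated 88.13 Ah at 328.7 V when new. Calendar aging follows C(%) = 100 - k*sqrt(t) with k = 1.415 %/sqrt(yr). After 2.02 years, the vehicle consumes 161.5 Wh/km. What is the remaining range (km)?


Step 1: capacity retention = 100 - 1.415 * sqrt(2.02) = 100 - 1.415 * 1.4213 = 97.989%
Step 2: C_now = 88.13 * 97.989/100 = 86.358 Ah
Step 3: E_pack = V * C_now = 328.7 * 86.358 = 28386 Wh
Step 4: range = E_pack / consumption = 28386 / 161.5 = 175.8 km

175.8 km


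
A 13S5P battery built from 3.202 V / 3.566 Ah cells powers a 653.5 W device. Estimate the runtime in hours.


Step 1: E_pack = Ns * V_cell * Np * C_cell = 13 * 3.202 * 5 * 3.566 = 742.19 Wh
Step 2: t = E_pack / P = 742.19 / 653.5 = 1.136 hr

1.136 hr


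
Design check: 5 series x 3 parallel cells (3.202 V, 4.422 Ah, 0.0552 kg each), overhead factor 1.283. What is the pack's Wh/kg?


Step 1: V_pack = 5 * 3.202 = 16.01 V
Step 2: C_pack = 3 * 4.422 = 13.266 Ah
Step 3: E_pack = V_pack * C_pack = 16.01 * 13.266 = 212.39 Wh
Step 4: m_pack = 5 * 3 * 0.0552 * 1.283 = 1.0623 kg
Step 5: ED = E_pack / m_pack = 212.39 / 1.0623 = 199.9 Wh/kg

199.9 Wh/kg


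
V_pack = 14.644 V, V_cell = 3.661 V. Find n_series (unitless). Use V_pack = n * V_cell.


n = V_pack / V_cell = 14.644 / 3.661 = 4

4


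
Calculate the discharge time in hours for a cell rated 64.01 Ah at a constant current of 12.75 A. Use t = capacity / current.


Runtime = 64.01 Ah / 12.75 A = 5.020 hr

5.020 hr


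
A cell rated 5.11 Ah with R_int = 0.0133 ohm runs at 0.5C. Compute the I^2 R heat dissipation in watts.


Step 1: I = C_rate * capacity = 0.5 * 5.11 = 2.555 A
Step 2: Q = I^2 * R = 2.555^2 * 0.0133 = 6.528 * 0.0133 = 0.08682 W

0.08682 W


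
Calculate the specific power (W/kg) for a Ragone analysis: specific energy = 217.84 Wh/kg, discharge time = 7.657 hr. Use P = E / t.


P_specific = E / t = 217.84 / 7.657 = 28.45 W/kg

28.45 W/kg


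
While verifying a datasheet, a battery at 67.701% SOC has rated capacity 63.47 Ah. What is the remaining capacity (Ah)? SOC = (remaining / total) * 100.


remaining = SOC / 100 * total = 67.701 / 100 * 63.47 = 42.97 Ah

42.97 Ah


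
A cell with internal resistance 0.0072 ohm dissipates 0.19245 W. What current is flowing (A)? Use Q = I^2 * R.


I = sqrt(Q / R) = sqrt(0.19245 / 0.0072) = sqrt(26.729) = 5.170 A

5.170 A


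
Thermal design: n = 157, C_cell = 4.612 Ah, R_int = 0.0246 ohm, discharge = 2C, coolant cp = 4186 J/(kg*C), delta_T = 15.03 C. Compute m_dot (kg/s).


Step 1: I = 2 * 4.612 = 9.224 A
Step 2: Q_cell = I^2 * R = 9.224^2 * 0.0246 = 2.093 W
Step 3: Q_total = 157 * 2.093 = 328.6 W
Step 4: m_dot = Q_total / (cp * dT) = 328.6 / (4186 * 15.03) = 0.005223 kg/s

0.005223 kg/s


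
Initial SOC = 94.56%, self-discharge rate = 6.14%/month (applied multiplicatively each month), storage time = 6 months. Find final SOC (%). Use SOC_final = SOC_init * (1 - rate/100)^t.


decay = (1 - 6.14/100)^6 = 0.68373
SOC_final = 94.56 * 0.68373 = 64.65%

64.65%


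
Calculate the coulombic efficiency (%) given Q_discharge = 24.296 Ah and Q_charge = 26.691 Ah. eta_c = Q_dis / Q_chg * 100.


Coulombic efficiency = 24.296/26.691 * 100% = 91.03%

91.03%


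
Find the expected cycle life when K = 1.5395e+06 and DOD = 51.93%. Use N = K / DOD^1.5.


DOD^1.5 = 374.22
N = K / DOD^1.5 = 1.5395e+06 / 374.22 = 4114

4114 cycles


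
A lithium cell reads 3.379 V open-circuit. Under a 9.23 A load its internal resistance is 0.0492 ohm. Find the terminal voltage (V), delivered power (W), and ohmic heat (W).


Step 1: V_terminal = OCV - I*R = 3.379 - 9.23 * 0.0492 = 2.9249 V
Step 2: P_out = V_terminal * I = 2.9249 * 9.23 = 27.00 W
Step 3: Q = I^2 * R = 9.23^2 * 0.0492 = 4.191 W

V=2.9249 V, P=27.00 W, Q=4.191 W


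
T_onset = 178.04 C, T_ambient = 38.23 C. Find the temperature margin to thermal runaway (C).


margin = T_onset - T_ambient = 178.04 - 38.23 = 139.81 C

139.81 C


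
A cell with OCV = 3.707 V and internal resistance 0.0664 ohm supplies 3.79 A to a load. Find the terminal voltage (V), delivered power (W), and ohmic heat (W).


Step 1: V_terminal = OCV - I*R = 3.707 - 3.79 * 0.0664 = 3.4553 V
Step 2: P_out = V_terminal * I = 3.4553 * 3.79 = 13.10 W
Step 3: Q = I^2 * R = 3.79^2 * 0.0664 = 0.9538 W

V=3.4553 V, P=13.10 W, Q=0.9538 W


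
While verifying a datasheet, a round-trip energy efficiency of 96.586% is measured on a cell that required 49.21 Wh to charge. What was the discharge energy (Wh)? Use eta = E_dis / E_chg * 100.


E_dis = eta/100 * E_chg = 96.586/100 * 49.21 = 47.53 Wh

47.53 Wh


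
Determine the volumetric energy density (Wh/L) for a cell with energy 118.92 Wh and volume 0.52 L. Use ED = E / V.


Volumetric ED = 118.92 Wh / 0.52 L = 228.7 Wh/L

228.7 Wh/L


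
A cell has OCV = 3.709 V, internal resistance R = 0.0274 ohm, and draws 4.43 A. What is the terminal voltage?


V = OCV - I*R = 3.709 - 4.43 * 0.0274 = 3.588 V

3.588 V


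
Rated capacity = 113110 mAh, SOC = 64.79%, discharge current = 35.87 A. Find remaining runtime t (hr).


Convert: C_total = 113110 mAh = 113.11 Ah
Step 1: remaining = SOC/100 * C_total = 64.79/100 * 113.11 = 73.284 Ah
Step 2: t = remaining / I = 73.284 / 35.87 = 2.043 hr

2.043 hr


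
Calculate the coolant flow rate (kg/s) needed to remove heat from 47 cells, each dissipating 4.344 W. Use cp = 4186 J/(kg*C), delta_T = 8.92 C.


Step 1: Total heat Q = 47 * 4.344 W = 204.17 W
Step 2: denom = cp * dT = 4186 * 8.92 = 37339
Step 3: m_dot = 204.17 / 37339 = 0.005468 kg/s

0.005468 kg/s


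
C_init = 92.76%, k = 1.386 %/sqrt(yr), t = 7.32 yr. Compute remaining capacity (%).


Step 1: sqrt(7.32 yr) = 2.7055
Step 2: drop = 1.386 * 2.7055 = 3.7498
Step 3: C_final = 92.76 - 3.7498 = 89.01%

89.01%


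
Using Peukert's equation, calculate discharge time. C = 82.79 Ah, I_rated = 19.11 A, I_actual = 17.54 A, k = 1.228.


Step 1: t_rated = C / I_rated = 82.79 / 19.11 = 4.3323 hr
Step 2: ratio = 19.11 / 17.54 = 1.0895
Step 3: ratio^k = 1.0895^1.228 = 1.111
Step 4: t = t_rated * ratio^k = 4.3323 * 1.111 = 4.813 hr

4.813 hr


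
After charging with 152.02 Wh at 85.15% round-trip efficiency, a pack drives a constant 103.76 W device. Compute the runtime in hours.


Step 1: E_discharge = eta/100 * E_charge = 85.15/100 * 152.02 = 129.45 Wh
Step 2: t = E_discharge / P = 129.45 / 103.76 = 1.248 hr

1.248 hr


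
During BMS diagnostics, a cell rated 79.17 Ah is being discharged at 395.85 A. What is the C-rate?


C_rate = I / capacity = 395.85 / 79.17 = 5C

5C


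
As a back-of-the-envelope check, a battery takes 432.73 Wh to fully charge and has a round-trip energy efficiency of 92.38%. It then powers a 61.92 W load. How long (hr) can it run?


Step 1: E_discharge = eta/100 * E_charge = 92.38/100 * 432.73 = 399.76 Wh
Step 2: t = E_discharge / P = 399.76 / 61.92 = 6.456 hr

6.456 hr


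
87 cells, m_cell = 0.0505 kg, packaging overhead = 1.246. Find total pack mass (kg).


Cell mass sum = 87 * 0.0505 = 4.3935 kg
With overhead 1.246: m_pack = 4.3935 * 1.246 = 5.474 kg

5.474 kg


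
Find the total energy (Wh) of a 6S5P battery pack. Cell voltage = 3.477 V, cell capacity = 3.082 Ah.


E = Ns * Vcell * Np * Ccell = 6 * 3.477 * 5 * 3.082 = 321.5 Wh

321.5 Wh


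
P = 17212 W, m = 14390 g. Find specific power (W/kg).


Convert: m = 14390 g = 14.39 kg
SP = P / m = 17212 / 14.39 = 1196 W/kg

1196 W/kg


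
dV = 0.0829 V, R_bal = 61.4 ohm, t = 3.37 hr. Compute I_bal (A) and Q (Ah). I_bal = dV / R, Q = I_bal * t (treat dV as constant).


I_bal = dV / R = 0.0829 / 61.4 = 0.0013502 A
Q = I_bal * t = 0.0013502 * 3.37 = 0.004550 Ah

I=0.0013502 A, Q=0.004550 Ah


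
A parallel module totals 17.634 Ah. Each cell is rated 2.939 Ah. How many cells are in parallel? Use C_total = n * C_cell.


n = C_total / C_cell = 17.634 / 2.939 = 6

6


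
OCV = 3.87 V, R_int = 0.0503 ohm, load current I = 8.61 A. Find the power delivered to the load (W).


Step 1: V_terminal = OCV - I*R = 3.87 - 8.61 * 0.0503 = 3.4369 V
Step 2: P_out = V_terminal * I = 3.4369 * 8.61 = 29.59 W

29.59 W


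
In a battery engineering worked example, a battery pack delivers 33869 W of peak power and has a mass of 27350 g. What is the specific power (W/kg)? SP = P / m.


Convert: m = 27350 g = 27.35 kg
SP = P / m = 33869 / 27.35 = 1238 W/kg

1238 W/kg


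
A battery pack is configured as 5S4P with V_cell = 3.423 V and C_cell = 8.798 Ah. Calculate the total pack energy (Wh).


E = Ns * Vcell * Np * Ccell = 5 * 3.423 * 4 * 8.798 = 602.3 Wh

602.3 Wh


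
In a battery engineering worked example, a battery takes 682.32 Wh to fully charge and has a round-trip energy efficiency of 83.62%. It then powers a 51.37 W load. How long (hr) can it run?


Step 1: E_discharge = eta/100 * E_charge = 83.62/100 * 682.32 = 570.56 Wh
Step 2: t = E_discharge / P = 570.56 / 51.37 = 11.11 hr

11.11 hr


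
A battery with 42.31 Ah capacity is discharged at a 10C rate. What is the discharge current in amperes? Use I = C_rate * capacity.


At 10C: I = 10 * 42.31 Ah = 423.1 A

423.1 A


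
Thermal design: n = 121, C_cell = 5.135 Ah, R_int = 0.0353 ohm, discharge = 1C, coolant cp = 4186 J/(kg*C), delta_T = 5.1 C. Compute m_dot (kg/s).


Step 1: I = 1 * 5.135 = 5.135 A
Step 2: Q_cell = I^2 * R = 5.135^2 * 0.0353 = 0.9308 W
Step 3: Q_total = 121 * 0.9308 = 112.63 W
Step 4: m_dot = Q_total / (cp * dT) = 112.63 / (4186 * 5.1) = 0.005276 kg/s

0.005276 kg/s


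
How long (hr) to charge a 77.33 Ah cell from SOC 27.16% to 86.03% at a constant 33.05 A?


delta_Ah = 77.33 * (86.03 - 27.16) / 100 = 45.524 Ah
t = delta_Ah / I = 45.524 / 33.05 = 1.377 hr

1.377 hr


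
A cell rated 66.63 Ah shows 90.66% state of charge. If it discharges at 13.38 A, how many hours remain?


Step 1: remaining = SOC/100 * C_total = 90.66/100 * 66.63 = 60.407 Ah
Step 2: t = remaining / I = 60.407 / 13.38 = 4.515 hr

4.515 hr


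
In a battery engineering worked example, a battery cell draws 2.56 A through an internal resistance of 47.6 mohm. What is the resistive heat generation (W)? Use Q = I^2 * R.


Convert: R = 47.6 mohm = 0.0476 ohm
I^2 = 6.5536
Q = 6.5536 * 0.0476 = 0.3120 W

0.3120 W


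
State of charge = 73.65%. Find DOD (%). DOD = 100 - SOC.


DOD = 100 - SOC = 100 - 73.65 = 26.35%

26.35%


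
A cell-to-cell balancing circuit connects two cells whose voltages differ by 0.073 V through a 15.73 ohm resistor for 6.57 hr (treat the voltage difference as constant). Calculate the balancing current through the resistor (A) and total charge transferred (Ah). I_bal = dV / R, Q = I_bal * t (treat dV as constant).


I_bal = dV / R = 0.073 / 15.73 = 0.0046408 A
Q = I_bal * t = 0.0046408 * 6.57 = 0.03049 Ah

I=0.0046408 A, Q=0.03049 Ah


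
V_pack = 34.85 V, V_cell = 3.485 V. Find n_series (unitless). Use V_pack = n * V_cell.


Rearranging: n = V_pack / V_cell = 34.85 / 3.485 = 10 cells

10


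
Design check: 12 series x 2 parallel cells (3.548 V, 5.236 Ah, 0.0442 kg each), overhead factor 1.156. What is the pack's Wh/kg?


Step 1: V_pack = 12 * 3.548 = 42.576 V
Step 2: C_pack = 2 * 5.236 = 10.472 Ah
Step 3: E_pack = V_pack * C_pack = 42.576 * 10.472 = 445.86 Wh
Step 4: m_pack = 12 * 2 * 0.0442 * 1.156 = 1.2263 kg
Step 5: ED = E_pack / m_pack = 445.86 / 1.2263 = 363.6 Wh/kg

363.6 Wh/kg


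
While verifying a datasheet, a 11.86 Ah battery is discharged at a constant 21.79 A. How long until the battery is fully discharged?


t = capacity / current = 11.86 / 21.79 = 0.5443 hr

0.5443 hr


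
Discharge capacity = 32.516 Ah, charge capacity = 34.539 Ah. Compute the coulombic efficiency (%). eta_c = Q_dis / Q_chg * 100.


Coulombic efficiency = 32.516/34.539 * 100% = 94.14%

94.14%


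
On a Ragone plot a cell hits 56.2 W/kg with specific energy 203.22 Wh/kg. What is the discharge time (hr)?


t = E / P = 203.22 / 56.2 = 3.616 hr

3.616 hr


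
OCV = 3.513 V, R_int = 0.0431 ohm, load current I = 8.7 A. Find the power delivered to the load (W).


Step 1: V_terminal = OCV - I*R = 3.513 - 8.7 * 0.0431 = 3.138 V
Step 2: P_out = V_terminal * I = 3.138 * 8.7 = 27.30 W

27.30 W


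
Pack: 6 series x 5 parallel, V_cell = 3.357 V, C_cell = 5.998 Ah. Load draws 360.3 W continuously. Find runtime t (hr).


Step 1: E_pack = Ns * V_cell * Np * C_cell = 6 * 3.357 * 5 * 5.998 = 604.06 Wh
Step 2: t = E_pack / P = 604.06 / 360.3 = 1.677 hr

1.677 hr


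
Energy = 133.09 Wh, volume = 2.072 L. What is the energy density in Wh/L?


Volumetric ED = 133.09 Wh / 2.072 L = 64.23 Wh/L

64.23 Wh/L


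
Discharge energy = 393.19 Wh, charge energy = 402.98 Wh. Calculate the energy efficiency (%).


Round-trip efficiency = 393.19/402.98 * 100% = 97.57%

97.57%


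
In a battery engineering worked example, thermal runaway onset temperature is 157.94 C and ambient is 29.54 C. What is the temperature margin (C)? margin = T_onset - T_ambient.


Safety margin = 157.94 C - 29.54 C = 128.4 C

128.4 C


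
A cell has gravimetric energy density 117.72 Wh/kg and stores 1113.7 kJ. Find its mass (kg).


Convert: E = 1113.7 kJ = 309.36 Wh
m = E / ED = 309.36 / 117.72 = 2.628 kg

2.628 kg


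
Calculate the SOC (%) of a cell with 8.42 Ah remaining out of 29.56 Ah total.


SOC% = 8.42 / 29.56 * 100 = 28.48%

28.48%


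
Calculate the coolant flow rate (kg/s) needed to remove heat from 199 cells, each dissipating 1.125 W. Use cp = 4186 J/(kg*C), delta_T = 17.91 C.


Q_total = 199 * 1.125 = 223.88 W
m_dot = Q_total / (cp * dT) = 223.88 / (4186 * 17.91) = 0.002986 kg/s

0.002986 kg/s


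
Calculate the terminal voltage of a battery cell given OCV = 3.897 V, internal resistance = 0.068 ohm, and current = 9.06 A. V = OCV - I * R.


V = OCV - I*R = 3.897 - 9.06 * 0.068 = 3.281 V

3.281 V


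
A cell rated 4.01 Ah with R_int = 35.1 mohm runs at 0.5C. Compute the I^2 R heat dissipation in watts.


Convert: R = 35.1 mohm = 0.0351 ohm
Step 1: I = C_rate * capacity = 0.5 * 4.01 = 2.005 A
Step 2: Q = I^2 * R = 2.005^2 * 0.0351 = 4.02 * 0.0351 = 0.1411 W

0.1411 W


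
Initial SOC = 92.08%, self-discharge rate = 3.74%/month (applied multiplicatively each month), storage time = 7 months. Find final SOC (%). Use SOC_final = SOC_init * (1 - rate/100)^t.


Monthly retention factor = 1 - 3.74/100 = 0.9626
Over 7 months: factor^7 = 0.76581
SOC_final = 92.08 * 0.76581 = 70.52%

70.52%


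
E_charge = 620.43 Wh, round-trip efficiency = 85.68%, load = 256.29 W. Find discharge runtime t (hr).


Step 1: E_discharge = eta/100 * E_charge = 85.68/100 * 620.43 = 531.58 Wh
Step 2: t = E_discharge / P = 531.58 / 256.29 = 2.074 hr

2.074 hr


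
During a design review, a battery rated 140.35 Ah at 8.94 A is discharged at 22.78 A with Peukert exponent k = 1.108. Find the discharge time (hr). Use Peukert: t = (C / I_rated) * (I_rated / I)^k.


t_rated = C / I_rated = 140.35 / 8.94 = 15.699 hr
(I_rated/I)^k = (0.39245)^1.108 = 0.35474
t = t_rated * (I_rated/I)^k = 15.699 * 0.35474 = 5.569 hr

5.569 hr


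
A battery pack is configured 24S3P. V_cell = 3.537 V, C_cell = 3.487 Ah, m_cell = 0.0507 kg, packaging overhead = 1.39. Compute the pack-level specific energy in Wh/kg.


Step 1: V_pack = 24 * 3.537 = 84.888 V
Step 2: C_pack = 3 * 3.487 = 10.461 Ah
Step 3: E_pack = V_pack * C_pack = 84.888 * 10.461 = 888.01 Wh
Step 4: m_pack = 24 * 3 * 0.0507 * 1.39 = 5.0741 kg
Step 5: ED = E_pack / m_pack = 888.01 / 5.0741 = 175.0 Wh/kg

175.0 Wh/kg


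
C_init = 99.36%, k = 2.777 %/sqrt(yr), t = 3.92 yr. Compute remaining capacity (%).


sqrt(t) = sqrt(3.92) = 1.9799
C_final = 99.36 - 2.777 * 1.9799 = 93.86%

93.86%


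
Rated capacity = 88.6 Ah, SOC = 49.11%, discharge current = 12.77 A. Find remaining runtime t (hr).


Step 1: remaining = SOC/100 * C_total = 49.11/100 * 88.6 = 43.511 Ah
Step 2: t = remaining / I = 43.511 / 12.77 = 3.407 hr

3.407 hr


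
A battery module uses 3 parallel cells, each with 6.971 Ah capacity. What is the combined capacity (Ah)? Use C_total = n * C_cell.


C_total = 3 * 6.971 = 20.913 Ah

20.913 Ah


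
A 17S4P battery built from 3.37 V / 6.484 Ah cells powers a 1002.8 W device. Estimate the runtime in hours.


Step 1: E_pack = Ns * V_cell * Np * C_cell = 17 * 3.37 * 4 * 6.484 = 1485.9 Wh
Step 2: t = E_pack / P = 1485.9 / 1002.8 = 1.482 hr

1.482 hr


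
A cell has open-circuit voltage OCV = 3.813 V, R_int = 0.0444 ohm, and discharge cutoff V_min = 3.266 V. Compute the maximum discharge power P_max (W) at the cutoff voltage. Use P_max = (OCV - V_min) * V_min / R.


P_max = (OCV - V_min) * V_min / R = (3.813 - 3.266) * 3.266 / 0.0444 = 0.547 * 3.266 / 0.0444 = 40.24 W

40.24 W


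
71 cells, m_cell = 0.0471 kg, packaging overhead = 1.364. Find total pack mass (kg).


Cell mass sum = 71 * 0.0471 = 3.3441 kg
With overhead 1.364: m_pack = 3.3441 * 1.364 = 4.561 kg

4.561 kg


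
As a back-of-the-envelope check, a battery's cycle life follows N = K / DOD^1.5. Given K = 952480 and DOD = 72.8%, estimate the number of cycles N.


Step 1: DOD^1.5 = 72.8^1.5 = 621.15
Step 2: N = 952480 / 621.15 = 1533 cycles

1533 cycles


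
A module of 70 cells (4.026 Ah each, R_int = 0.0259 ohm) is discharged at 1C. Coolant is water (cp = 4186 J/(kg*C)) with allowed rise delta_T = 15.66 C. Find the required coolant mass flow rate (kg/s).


Step 1: I = 1 * 4.026 = 4.026 A
Step 2: Q_cell = I^2 * R = 4.026^2 * 0.0259 = 0.4198 W
Step 3: Q_total = 70 * 0.4198 = 29.386 W
Step 4: m_dot = Q_total / (cp * dT) = 29.386 / (4186 * 15.66) = 4.483e-04 kg/s

4.483e-04 kg/s


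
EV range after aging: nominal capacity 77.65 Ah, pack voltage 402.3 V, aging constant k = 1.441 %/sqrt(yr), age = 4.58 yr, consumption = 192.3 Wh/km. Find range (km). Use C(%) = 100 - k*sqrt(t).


Step 1: capacity retention = 100 - 1.441 * sqrt(4.58) = 100 - 1.441 * 2.1401 = 96.916%
Step 2: C_now = 77.65 * 96.916/100 = 75.255 Ah
Step 3: E_pack = V * C_now = 402.3 * 75.255 = 30275 Wh
Step 4: range = E_pack / consumption = 30275 / 192.3 = 157.4 km

157.4 km


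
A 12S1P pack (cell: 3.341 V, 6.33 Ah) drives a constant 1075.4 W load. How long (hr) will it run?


Step 1: E_pack = Ns * V_cell * Np * C_cell = 12 * 3.341 * 1 * 6.33 = 253.78 Wh
Step 2: t = E_pack / P = 253.78 / 1075.4 = 0.2360 hr

0.2360 hr


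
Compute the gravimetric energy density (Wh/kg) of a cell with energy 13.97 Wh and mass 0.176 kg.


ED = E / m = 13.97 / 0.176 = 79.38 Wh/kg

79.38 Wh/kg


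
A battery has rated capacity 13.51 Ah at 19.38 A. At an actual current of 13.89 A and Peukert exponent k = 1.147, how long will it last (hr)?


Step 1: t_rated = C / I_rated = 13.51 / 19.38 = 0.69711 hr
Step 2: ratio = 19.38 / 13.89 = 1.3952
Step 3: ratio^k = 1.3952^1.147 = 1.4652
Step 4: t = t_rated * ratio^k = 0.69711 * 1.4652 = 1.021 hr

1.021 hr


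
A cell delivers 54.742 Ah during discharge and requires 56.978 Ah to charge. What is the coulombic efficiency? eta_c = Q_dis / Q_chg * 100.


Coulombic efficiency = 54.742/56.978 * 100% = 96.08%

96.08%


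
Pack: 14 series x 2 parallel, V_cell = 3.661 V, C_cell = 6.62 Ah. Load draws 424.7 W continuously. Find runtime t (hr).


Step 1: E_pack = Ns * V_cell * Np * C_cell = 14 * 3.661 * 2 * 6.62 = 678.6 Wh
Step 2: t = E_pack / P = 678.6 / 424.7 = 1.598 hr

1.598 hr


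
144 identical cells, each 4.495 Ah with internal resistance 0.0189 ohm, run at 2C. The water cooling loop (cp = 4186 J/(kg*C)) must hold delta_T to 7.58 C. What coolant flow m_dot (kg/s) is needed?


Step 1: I = 2 * 4.495 = 8.99 A
Step 2: Q_cell = I^2 * R = 8.99^2 * 0.0189 = 1.5275 W
Step 3: Q_total = 144 * 1.5275 = 219.96 W
Step 4: m_dot = Q_total / (cp * dT) = 219.96 / (4186 * 7.58) = 0.006932 kg/s

0.006932 kg/s


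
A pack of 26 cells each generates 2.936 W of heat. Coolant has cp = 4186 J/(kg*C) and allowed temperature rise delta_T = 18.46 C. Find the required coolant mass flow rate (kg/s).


Step 1: Total heat Q = 26 * 2.936 W = 76.336 W
Step 2: denom = cp * dT = 4186 * 18.46 = 77274
Step 3: m_dot = 76.336 / 77274 = 9.879e-04 kg/s

9.879e-04 kg/s


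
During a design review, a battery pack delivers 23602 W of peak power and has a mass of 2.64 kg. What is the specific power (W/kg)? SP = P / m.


SP = P / m = 23602 / 2.64 = 8940 W/kg

8940 W/kg


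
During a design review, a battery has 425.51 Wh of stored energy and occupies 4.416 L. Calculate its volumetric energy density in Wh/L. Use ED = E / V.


ED = E / V = 425.51 / 4.416 = 96.36 Wh/L

96.36 Wh/L


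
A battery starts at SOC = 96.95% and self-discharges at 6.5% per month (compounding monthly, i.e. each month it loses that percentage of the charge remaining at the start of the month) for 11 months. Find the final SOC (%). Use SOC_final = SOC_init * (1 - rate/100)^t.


decay = (1 - 6.5/100)^11 = 0.47745
SOC_final = 96.95 * 0.47745 = 46.29%

46.29%


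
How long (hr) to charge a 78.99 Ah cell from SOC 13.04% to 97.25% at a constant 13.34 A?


delta_Ah = 78.99 * (97.25 - 13.04) / 100 = 66.517 Ah
t = delta_Ah / I = 66.517 / 13.34 = 4.986 hr

4.986 hr


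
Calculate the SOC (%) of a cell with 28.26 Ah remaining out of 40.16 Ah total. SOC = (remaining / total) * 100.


SOC = (remaining / total) * 100 = (28.26 / 40.16) * 100 = 70.37%

70.37%


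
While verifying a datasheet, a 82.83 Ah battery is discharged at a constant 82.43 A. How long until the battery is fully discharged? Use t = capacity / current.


Runtime = 82.83 Ah / 82.43 A = 1.005 hr

1.005 hr


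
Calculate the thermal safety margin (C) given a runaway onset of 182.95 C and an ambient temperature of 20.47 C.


margin = T_onset - T_ambient = 182.95 - 20.47 = 162.48 C

162.48 C


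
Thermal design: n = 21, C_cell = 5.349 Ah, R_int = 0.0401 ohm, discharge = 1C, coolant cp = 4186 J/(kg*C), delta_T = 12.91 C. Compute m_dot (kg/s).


Step 1: I = 1 * 5.349 = 5.349 A
Step 2: Q_cell = I^2 * R = 5.349^2 * 0.0401 = 1.1473 W
Step 3: Q_total = 21 * 1.1473 = 24.093 W
Step 4: m_dot = Q_total / (cp * dT) = 24.093 / (4186 * 12.91) = 4.458e-04 kg/s

4.458e-04 kg/s


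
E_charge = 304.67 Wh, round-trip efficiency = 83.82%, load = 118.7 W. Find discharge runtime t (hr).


Step 1: E_discharge = eta/100 * E_charge = 83.82/100 * 304.67 = 255.37 Wh
Step 2: t = E_discharge / P = 255.37 / 118.7 = 2.151 hr

2.151 hr


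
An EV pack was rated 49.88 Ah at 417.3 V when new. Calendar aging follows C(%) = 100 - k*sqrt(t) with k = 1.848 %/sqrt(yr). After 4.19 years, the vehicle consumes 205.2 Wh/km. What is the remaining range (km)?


Step 1: capacity retention = 100 - 1.848 * sqrt(4.19) = 100 - 1.848 * 2.0469 = 96.217%
Step 2: C_now = 49.88 * 96.217/100 = 47.993 Ah
Step 3: E_pack = V * C_now = 417.3 * 47.993 = 20027 Wh
Step 4: range = E_pack / consumption = 20027 / 205.2 = 97.60 km

97.60 km


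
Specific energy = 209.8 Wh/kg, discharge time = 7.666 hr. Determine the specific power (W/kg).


P_specific = E / t = 209.8 / 7.666 = 27.37 W/kg

27.37 W/kg


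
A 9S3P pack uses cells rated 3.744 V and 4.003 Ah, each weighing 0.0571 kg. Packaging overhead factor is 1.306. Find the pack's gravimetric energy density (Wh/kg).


Step 1: V_pack = 9 * 3.744 = 33.696 V
Step 2: C_pack = 3 * 4.003 = 12.009 Ah
Step 3: E_pack = V_pack * C_pack = 33.696 * 12.009 = 404.66 Wh
Step 4: m_pack = 9 * 3 * 0.0571 * 1.306 = 2.0135 kg
Step 5: ED = E_pack / m_pack = 404.66 / 2.0135 = 201.0 Wh/kg

201.0 Wh/kg


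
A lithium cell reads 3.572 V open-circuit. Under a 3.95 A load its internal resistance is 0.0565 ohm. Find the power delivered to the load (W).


Step 1: V_terminal = OCV - I*R = 3.572 - 3.95 * 0.0565 = 3.3488 V
Step 2: P_out = V_terminal * I = 3.3488 * 3.95 = 13.23 W

13.23 W


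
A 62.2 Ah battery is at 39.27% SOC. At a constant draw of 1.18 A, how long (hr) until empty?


Step 1: remaining = SOC/100 * C_total = 39.27/100 * 62.2 = 24.426 Ah
Step 2: t = remaining / I = 24.426 / 1.18 = 20.70 hr

20.70 hr


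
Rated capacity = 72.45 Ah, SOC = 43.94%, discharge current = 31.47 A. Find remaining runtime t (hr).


Step 1: remaining = SOC/100 * C_total = 43.94/100 * 72.45 = 31.835 Ah
Step 2: t = remaining / I = 31.835 / 31.47 = 1.012 hr

1.012 hr


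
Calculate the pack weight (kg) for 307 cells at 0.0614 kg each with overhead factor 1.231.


Cell mass sum = 307 * 0.0614 = 18.85 kg
With overhead 1.231: m_pack = 18.85 * 1.231 = 23.20 kg

23.20 kg


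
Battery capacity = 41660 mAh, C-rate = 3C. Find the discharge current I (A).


Convert: capacity = 41660 mAh = 41.66 Ah
At 3C: I = 3 * 41.66 Ah = 124.98 A

124.98 A


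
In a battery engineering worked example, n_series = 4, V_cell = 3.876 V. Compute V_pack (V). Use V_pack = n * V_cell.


With 4 cells in series at 3.876 V each, V_pack = 15.504 V

15.504 V


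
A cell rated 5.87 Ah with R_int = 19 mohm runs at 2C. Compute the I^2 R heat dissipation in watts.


Convert: R = 19 mohm = 0.019 ohm
Step 1: I = C_rate * capacity = 2 * 5.87 = 11.74 A
Step 2: Q = I^2 * R = 11.74^2 * 0.019 = 137.83 * 0.019 = 2.619 W

2.619 W


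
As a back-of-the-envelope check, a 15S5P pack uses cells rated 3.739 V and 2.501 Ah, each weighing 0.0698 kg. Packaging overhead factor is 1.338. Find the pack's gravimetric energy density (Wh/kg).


Step 1: V_pack = 15 * 3.739 = 56.085 V
Step 2: C_pack = 5 * 2.501 = 12.505 Ah
Step 3: E_pack = V_pack * C_pack = 56.085 * 12.505 = 701.34 Wh
Step 4: m_pack = 15 * 5 * 0.0698 * 1.338 = 7.0044 kg
Step 5: ED = E_pack / m_pack = 701.34 / 7.0044 = 100.1 Wh/kg

100.1 Wh/kg


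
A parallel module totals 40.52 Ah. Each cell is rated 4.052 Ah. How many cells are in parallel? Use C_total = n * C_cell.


n = C_total / C_cell = 40.52 / 4.052 = 10

10


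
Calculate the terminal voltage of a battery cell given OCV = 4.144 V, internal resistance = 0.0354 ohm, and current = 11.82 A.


IR drop = 11.82 * 0.0354 = 0.41843 V
V = 4.144 - 0.41843 = 3.726 V

3.726 V


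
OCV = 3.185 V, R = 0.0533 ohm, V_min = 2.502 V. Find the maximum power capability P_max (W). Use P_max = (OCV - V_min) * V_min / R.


dV = OCV - V_min = 0.683 V (so I_max = dV / R)
P_max = dV * V_min / R = 0.683 * 2.502 / 0.0533 = 32.06 W

32.06 W


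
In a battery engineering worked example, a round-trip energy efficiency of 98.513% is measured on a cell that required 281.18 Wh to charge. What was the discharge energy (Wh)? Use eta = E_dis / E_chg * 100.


E_dis = eta/100 * E_chg = 98.513/100 * 281.18 = 277.0 Wh

277.0 Wh


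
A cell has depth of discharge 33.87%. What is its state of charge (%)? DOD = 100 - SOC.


SOC = 100 - DOD = 100 - 33.87 = 66.13%

66.13%


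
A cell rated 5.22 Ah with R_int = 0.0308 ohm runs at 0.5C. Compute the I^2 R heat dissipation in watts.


Step 1: I = C_rate * capacity = 0.5 * 5.22 = 2.61 A
Step 2: Q = I^2 * R = 2.61^2 * 0.0308 = 6.8121 * 0.0308 = 0.2098 W

0.2098 W


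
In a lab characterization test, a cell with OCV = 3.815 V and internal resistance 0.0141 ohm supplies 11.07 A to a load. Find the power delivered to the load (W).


Step 1: V_terminal = OCV - I*R = 3.815 - 11.07 * 0.0141 = 3.6589 V
Step 2: P_out = V_terminal * I = 3.6589 * 11.07 = 40.50 W

40.50 W


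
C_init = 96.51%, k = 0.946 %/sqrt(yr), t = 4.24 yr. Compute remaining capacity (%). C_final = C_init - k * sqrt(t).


sqrt(t) = sqrt(4.24) = 2.0591
C_final = 96.51 - 0.946 * 2.0591 = 94.56%

94.56%


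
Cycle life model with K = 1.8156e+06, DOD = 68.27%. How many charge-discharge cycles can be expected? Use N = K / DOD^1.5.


DOD^1.5 = 564.09
N = K / DOD^1.5 = 1.8156e+06 / 564.09 = 3219

3219 cycles


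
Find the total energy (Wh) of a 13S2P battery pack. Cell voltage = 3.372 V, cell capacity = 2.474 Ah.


E = Ns * Vcell * Np * Ccell = 13 * 3.372 * 2 * 2.474 = 216.9 Wh

216.9 Wh


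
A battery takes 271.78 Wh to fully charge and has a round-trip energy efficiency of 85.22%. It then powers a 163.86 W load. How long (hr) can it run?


Step 1: E_discharge = eta/100 * E_charge = 85.22/100 * 271.78 = 231.61 Wh
Step 2: t = E_discharge / P = 231.61 / 163.86 = 1.413 hr

1.413 hr


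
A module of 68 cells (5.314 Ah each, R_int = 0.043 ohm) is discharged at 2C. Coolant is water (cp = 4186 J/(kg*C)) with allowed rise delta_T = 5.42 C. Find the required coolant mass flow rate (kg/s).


Step 1: I = 2 * 5.314 = 10.628 A
Step 2: Q_cell = I^2 * R = 10.628^2 * 0.043 = 4.857 W
Step 3: Q_total = 68 * 4.857 = 330.28 W
Step 4: m_dot = Q_total / (cp * dT) = 330.28 / (4186 * 5.42) = 0.01456 kg/s

0.01456 kg/s


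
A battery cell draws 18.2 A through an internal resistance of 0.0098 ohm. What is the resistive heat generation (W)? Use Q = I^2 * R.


I^2 = 331.24
Q = 331.24 * 0.0098 = 3.246 W

3.246 W


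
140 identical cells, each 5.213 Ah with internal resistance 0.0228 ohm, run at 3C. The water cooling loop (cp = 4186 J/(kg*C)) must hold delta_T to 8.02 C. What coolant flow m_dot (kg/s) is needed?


Step 1: I = 3 * 5.213 = 15.639 A
Step 2: Q_cell = I^2 * R = 15.639^2 * 0.0228 = 5.5764 W
Step 3: Q_total = 140 * 5.5764 = 780.7 W
Step 4: m_dot = Q_total / (cp * dT) = 780.7 / (4186 * 8.02) = 0.02325 kg/s

0.02325 kg/s


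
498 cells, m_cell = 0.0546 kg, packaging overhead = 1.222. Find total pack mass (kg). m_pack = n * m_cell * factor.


m_pack = n * m_cell * overhead = 498 * 0.0546 * 1.222 = 33.23 kg

33.23 kg


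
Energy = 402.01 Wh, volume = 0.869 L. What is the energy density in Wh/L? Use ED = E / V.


Volumetric ED = 402.01 Wh / 0.869 L = 462.6 Wh/L

462.6 Wh/L


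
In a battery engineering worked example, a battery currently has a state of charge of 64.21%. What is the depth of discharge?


Complement of SOC: DOD = 100% - 64.21% = 35.79%

35.79%


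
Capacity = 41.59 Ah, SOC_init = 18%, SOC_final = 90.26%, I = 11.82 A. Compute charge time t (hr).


Step 1: dSOC = 90.26% - 18% = 72.26%
Step 2: delta_Ah = 41.59 * 72.26 / 100 = 30.053 Ah
Step 3: t = 30.053 / 11.82 = 2.543 hr

2.543 hr


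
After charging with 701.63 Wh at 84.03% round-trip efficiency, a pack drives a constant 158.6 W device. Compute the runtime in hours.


Step 1: E_discharge = eta/100 * E_charge = 84.03/100 * 701.63 = 589.58 Wh
Step 2: t = E_discharge / P = 589.58 / 158.6 = 3.717 hr

3.717 hr


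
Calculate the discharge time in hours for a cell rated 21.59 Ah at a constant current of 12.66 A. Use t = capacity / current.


Runtime = 21.59 Ah / 12.66 A = 1.705 hr

1.705 hr


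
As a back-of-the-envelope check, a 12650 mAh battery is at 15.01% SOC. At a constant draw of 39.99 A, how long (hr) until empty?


Convert: C_total = 12650 mAh = 12.65 Ah
Step 1: remaining = SOC/100 * C_total = 15.01/100 * 12.65 = 1.8988 Ah
Step 2: t = remaining / I = 1.8988 / 39.99 = 0.04748 hr

0.04748 hr


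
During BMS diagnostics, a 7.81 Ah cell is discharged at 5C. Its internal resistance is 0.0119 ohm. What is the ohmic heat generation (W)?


Step 1: I = C_rate * capacity = 5 * 7.81 = 39.05 A
Step 2: Q = I^2 * R = 39.05^2 * 0.0119 = 1524.9 * 0.0119 = 18.15 W

18.15 W


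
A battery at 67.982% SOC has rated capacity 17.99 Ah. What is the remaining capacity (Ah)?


remaining = SOC / 100 * total = 67.982 / 100 * 17.99 = 12.23 Ah

12.23 Ah


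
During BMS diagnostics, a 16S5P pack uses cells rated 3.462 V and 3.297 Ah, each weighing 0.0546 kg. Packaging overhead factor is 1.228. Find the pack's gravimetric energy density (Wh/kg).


Step 1: V_pack = 16 * 3.462 = 55.392 V
Step 2: C_pack = 5 * 3.297 = 16.485 Ah
Step 3: E_pack = V_pack * C_pack = 55.392 * 16.485 = 913.14 Wh
Step 4: m_pack = 16 * 5 * 0.0546 * 1.228 = 5.3639 kg
Step 5: ED = E_pack / m_pack = 913.14 / 5.3639 = 170.2 Wh/kg

170.2 Wh/kg


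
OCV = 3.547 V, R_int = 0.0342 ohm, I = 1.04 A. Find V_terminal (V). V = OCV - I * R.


IR drop = 1.04 * 0.0342 = 0.035568 V
V = 3.547 - 0.035568 = 3.511 V

3.511 V


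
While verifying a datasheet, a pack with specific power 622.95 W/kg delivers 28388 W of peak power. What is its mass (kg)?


m = P / SP = 28388 / 622.95 = 45.57 kg

45.57 kg


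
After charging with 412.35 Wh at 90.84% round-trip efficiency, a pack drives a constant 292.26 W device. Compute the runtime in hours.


Step 1: E_discharge = eta/100 * E_charge = 90.84/100 * 412.35 = 374.58 Wh
Step 2: t = E_discharge / P = 374.58 / 292.26 = 1.282 hr

1.282 hr


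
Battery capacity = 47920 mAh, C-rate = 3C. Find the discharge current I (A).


Convert: capacity = 47920 mAh = 47.92 Ah
At 3C: I = 3 * 47.92 Ah = 143.76 A

143.76 A


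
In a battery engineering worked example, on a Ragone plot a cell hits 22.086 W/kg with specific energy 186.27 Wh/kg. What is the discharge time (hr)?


t = E / P = 186.27 / 22.086 = 8.434 hr

8.434 hr


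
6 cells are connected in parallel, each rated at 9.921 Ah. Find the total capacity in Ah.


Parallel capacities add: 6 * 9.921 Ah = 59.526 Ah

59.526 Ah


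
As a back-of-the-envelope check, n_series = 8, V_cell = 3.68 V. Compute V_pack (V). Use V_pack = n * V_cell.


With 8 cells in series at 3.68 V each, V_pack = 29.44 V

29.44 V


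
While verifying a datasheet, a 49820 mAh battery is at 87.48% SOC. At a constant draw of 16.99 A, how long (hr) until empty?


Convert: C_total = 49820 mAh = 49.82 Ah
Step 1: remaining = SOC/100 * C_total = 87.48/100 * 49.82 = 43.583 Ah
Step 2: t = remaining / I = 43.583 / 16.99 = 2.565 hr

2.565 hr


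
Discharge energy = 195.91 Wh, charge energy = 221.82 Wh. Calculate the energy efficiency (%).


eta_e = E_dis / E_chg * 100 = 195.91 / 221.82 * 100 = 88.32%

88.32%


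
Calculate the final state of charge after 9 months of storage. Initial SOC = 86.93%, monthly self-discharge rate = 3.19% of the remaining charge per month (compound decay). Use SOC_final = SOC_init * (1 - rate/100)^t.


Monthly retention factor = 1 - 3.19/100 = 0.9681
Over 9 months: factor^9 = 0.74693
SOC_final = 86.93 * 0.74693 = 64.93%

64.93%


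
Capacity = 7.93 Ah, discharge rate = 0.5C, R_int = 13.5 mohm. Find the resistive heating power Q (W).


Convert: R = 13.5 mohm = 0.0135 ohm
Step 1: I = C_rate * capacity = 0.5 * 7.93 = 3.965 A
Step 2: Q = I^2 * R = 3.965^2 * 0.0135 = 15.721 * 0.0135 = 0.2122 W

0.2122 W


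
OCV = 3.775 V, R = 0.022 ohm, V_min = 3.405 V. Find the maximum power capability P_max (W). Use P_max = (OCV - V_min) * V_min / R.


P_max = (OCV - V_min) * V_min / R = (3.775 - 3.405) * 3.405 / 0.022 = 0.37 * 3.405 / 0.022 = 57.27 W

57.27 W


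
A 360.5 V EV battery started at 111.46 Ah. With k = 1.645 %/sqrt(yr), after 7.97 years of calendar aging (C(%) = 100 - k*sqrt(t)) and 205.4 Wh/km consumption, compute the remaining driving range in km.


Step 1: capacity retention = 100 - 1.645 * sqrt(7.97) = 100 - 1.645 * 2.8231 = 95.356%
Step 2: C_now = 111.46 * 95.356/100 = 106.28 Ah
Step 3: E_pack = V * C_now = 360.5 * 106.28 = 38314 Wh
Step 4: range = E_pack / consumption = 38314 / 205.4 = 186.5 km

186.5 km


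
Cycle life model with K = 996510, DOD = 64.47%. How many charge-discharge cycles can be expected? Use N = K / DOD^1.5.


Step 1: DOD^1.5 = 64.47^1.5 = 517.65
Step 2: N = 996510 / 517.65 = 1925 cycles

1925 cycles


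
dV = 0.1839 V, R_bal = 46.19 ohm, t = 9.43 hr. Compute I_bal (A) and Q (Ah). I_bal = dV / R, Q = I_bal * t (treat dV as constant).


I_bal = dV / R = 0.1839 / 46.19 = 0.0039814 A
Q = I_bal * t = 0.0039814 * 9.43 = 0.03754 Ah

I=0.0039814 A, Q=0.03754 Ah


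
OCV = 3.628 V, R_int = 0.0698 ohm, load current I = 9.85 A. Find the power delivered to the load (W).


Step 1: V_terminal = OCV - I*R = 3.628 - 9.85 * 0.0698 = 2.9405 V
Step 2: P_out = V_terminal * I = 2.9405 * 9.85 = 28.96 W

28.96 W


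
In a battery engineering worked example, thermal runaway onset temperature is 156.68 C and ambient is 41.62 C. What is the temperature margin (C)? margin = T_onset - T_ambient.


Safety margin = 156.68 C - 41.62 C = 115.06 C

115.06 C


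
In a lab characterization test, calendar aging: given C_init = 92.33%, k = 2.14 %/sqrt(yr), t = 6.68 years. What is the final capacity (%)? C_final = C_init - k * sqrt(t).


sqrt(t) = sqrt(6.68) = 2.5846
C_final = 92.33 - 2.14 * 2.5846 = 86.80%

86.80%


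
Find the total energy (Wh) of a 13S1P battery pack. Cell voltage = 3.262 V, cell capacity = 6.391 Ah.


V_pack = 13 * 3.262 = 42.406 V
C_pack = 1 * 6.391 = 6.391 Ah
E = V_pack * C_pack = 42.406 * 6.391 = 271.0 Wh

271.0 Wh


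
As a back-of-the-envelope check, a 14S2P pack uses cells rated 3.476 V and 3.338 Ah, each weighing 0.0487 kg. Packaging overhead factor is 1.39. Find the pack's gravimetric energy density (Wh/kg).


Step 1: V_pack = 14 * 3.476 = 48.664 V
Step 2: C_pack = 2 * 3.338 = 6.676 Ah
Step 3: E_pack = V_pack * C_pack = 48.664 * 6.676 = 324.88 Wh
Step 4: m_pack = 14 * 2 * 0.0487 * 1.39 = 1.8954 kg
Step 5: ED = E_pack / m_pack = 324.88 / 1.8954 = 171.4 Wh/kg

171.4 Wh/kg


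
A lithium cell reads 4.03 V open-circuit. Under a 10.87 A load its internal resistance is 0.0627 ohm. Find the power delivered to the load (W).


Step 1: V_terminal = OCV - I*R = 4.03 - 10.87 * 0.0627 = 3.3485 V
Step 2: P_out = V_terminal * I = 3.3485 * 10.87 = 36.40 W

36.40 W


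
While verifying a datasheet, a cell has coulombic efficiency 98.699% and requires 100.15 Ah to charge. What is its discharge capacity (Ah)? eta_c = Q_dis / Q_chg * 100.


Q_dis = eta/100 * Q_chg = 98.699/100 * 100.15 = 98.85 Ah

98.85 Ah


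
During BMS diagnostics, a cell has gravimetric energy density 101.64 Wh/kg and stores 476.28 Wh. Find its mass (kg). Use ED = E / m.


m = E / ED = 476.28 / 101.64 = 4.686 kg

4.686 kg


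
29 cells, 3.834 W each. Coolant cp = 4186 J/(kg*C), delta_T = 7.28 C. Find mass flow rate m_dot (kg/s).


Step 1: Total heat Q = 29 * 3.834 W = 111.19 W
Step 2: denom = cp * dT = 4186 * 7.28 = 30474
Step 3: m_dot = 111.19 / 30474 = 0.003649 kg/s

0.003649 kg/s


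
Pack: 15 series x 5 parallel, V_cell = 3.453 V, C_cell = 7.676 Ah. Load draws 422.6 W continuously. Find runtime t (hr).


Step 1: E_pack = Ns * V_cell * Np * C_cell = 15 * 3.453 * 5 * 7.676 = 1987.9 Wh
Step 2: t = E_pack / P = 1987.9 / 422.6 = 4.704 hr

4.704 hr


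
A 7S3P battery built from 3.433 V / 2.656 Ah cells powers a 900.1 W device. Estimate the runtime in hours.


Step 1: E_pack = Ns * V_cell * Np * C_cell = 7 * 3.433 * 3 * 2.656 = 191.48 Wh
Step 2: t = E_pack / P = 191.48 / 900.1 = 0.2127 hr

0.2127 hr


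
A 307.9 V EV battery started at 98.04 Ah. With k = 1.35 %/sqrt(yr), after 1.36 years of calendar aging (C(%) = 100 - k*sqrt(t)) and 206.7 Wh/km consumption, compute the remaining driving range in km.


Step 1: capacity retention = 100 - 1.35 * sqrt(1.36) = 100 - 1.35 * 1.1662 = 98.426%
Step 2: C_now = 98.04 * 98.426/100 = 96.497 Ah
Step 3: E_pack = V * C_now = 307.9 * 96.497 = 29711 Wh
Step 4: range = E_pack / consumption = 29711 / 206.7 = 143.7 km

143.7 km


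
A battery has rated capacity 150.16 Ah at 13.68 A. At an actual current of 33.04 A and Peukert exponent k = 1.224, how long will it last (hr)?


Step 1: t_rated = C / I_rated = 150.16 / 13.68 = 10.977 hr
Step 2: ratio = 13.68 / 33.04 = 0.41404
Step 3: ratio^k = 0.41404^1.224 = 0.33983
Step 4: t = t_rated * ratio^k = 10.977 * 0.33983 = 3.730 hr

3.730 hr


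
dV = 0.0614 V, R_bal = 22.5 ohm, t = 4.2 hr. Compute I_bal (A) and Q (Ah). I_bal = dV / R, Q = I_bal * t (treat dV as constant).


I_bal = dV / R = 0.0614 / 22.5 = 0.0027289 A
Q = I_bal * t = 0.0027289 * 4.2 = 0.01146 Ah

I=0.0027289 A, Q=0.01146 Ah
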